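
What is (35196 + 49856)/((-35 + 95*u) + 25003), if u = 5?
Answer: 7732/2313 ≈ 3.3428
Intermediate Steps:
(35196 + 49856)/((-35 + 95*u) + 25003) = (35196 + 49856)/((-35 + 95*5) + 25003) = 85052/((-35 + 475) + 25003) = 85052/(440 + 25003) = 85052/25443 = 85052*(1/25443) = 7732/2313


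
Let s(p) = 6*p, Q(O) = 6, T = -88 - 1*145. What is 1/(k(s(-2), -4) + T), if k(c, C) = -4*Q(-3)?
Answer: -1/257 ≈ -0.0038911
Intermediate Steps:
T = -233 (T = -88 - 145 = -233)
k(c, C) = -24 (k(c, C) = -4*6 = -24)
1/(k(s(-2), -4) + T) = 1/(-24 - 233) = 1/(-257) = -1/257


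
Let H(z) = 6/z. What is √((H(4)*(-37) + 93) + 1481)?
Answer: √6074/2 ≈ 38.968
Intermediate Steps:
√((H(4)*(-37) + 93) + 1481) = √(((6/4)*(-37) + 93) + 1481) = √(((6*(¼))*(-37) + 93) + 1481) = √(((3/2)*(-37) + 93) + 1481) = √((-111/2 + 93) + 1481) = √(75/2 + 1481) = √(3037/2) = √6074/2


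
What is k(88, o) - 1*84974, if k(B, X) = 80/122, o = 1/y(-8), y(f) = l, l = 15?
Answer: -5183374/61 ≈ -84973.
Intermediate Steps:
y(f) = 15
o = 1/15 ≈ 0.066667
k(B, X) = 40/61 (k(B, X) = 80*(1/122) = 40/61)
k(88, o) - 1*84974 = 40/61 - 1*84974 = 40/61 - 84974 = -5183374/61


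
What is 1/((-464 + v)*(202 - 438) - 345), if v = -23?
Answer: 1/114587 ≈ 8.7270e-6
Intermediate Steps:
1/((-464 + v)*(202 - 438) - 345) = 1/((-464 - 23)*(202 - 438) - 345) = 1/(-487*(-236) - 345) = 1/(114932 - 345) = 1/114587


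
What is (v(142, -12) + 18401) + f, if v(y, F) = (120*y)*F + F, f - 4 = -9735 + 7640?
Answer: -188182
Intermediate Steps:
f = -2091 (f = 4 + (-9735 + 7640) = 4 - 2095 = -2091)
v(y, F) = F + 120*F*y (v(y, F) = 120*F*y + F = F + 120*F*y)
(v(142, -12) + 18401) + f = (-12*(1 + 120*142) + 18401) - 2091 = (-12*(1 + 17040) + 18401) - 2091 = (-12*17041 + 18401) - 2091 = (-204492 + 18401) - 2091 = -186091 - 2091 = -188182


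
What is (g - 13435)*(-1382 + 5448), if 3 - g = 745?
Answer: -57643682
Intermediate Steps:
g = -742 (g = 3 - 1*745 = 3 - 745 = -742)
(g - 13435)*(-1382 + 5448) = (-742 - 13435)*(-1382 + 5448) = -14177*4066 = -57643682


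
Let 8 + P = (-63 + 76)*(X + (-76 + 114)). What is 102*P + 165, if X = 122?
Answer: 211509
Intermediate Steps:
P = 2072 (P = -8 + (-63 + 76)*(122 + (-76 + 114)) = -8 + 13*(122 + 38) = -8 + 13*160 = -8 + 2080 = 2072)
102*P + 165 = 102*2072 + 165 = 211344 + 165 = 211509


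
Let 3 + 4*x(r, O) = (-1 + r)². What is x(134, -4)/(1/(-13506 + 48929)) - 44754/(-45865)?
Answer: 14367009028993/91730 ≈ 1.5662e+8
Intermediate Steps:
x(r, O) = -¾ + (-1 + r)²/4
x(134, -4)/(1/(-13506 + 48929)) - 44754/(-45865) = (-¾ + (-1 + 134)²/4)/(1/(-13506 + 48929)) - 44754/(-45865) = (-¾ + (¼)*133²)/(1/35423) - 44754*(-1/45865) = (-¾ + (¼)*17689)/(1/35423) + 44754/45865 = (-¾ + 17689/4)*35423 + 44754/45865 = (8843/2)*35423 + 44754/45865 = 313245589/2 + 44754/45865 = 14367009028993/91730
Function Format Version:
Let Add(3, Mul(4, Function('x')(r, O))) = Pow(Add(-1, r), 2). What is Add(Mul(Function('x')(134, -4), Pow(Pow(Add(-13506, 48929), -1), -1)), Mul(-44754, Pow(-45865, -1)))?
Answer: Rational(14367009028993, 91730) ≈ 1.5662e+8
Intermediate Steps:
Function('x')(r, O) = Add(Rational(-3, 4), Mul(Rational(1, 4), Pow(Add(-1, r), 2)))
Add(Mul(Function('x')(134, -4), Pow(Pow(Add(-13506, 48929), -1), -1)), Mul(-44754, Pow(-45865, -1))) = Add(Mul(Add(Rational(-3, 4), Mul(Rational(1, 4), Pow(Add(-1, 134), 2))), Pow(Pow(Add(-13506, 48929), -1), -1)), Mul(-44754, Pow(-45865, -1))) = Add(Mul(Add(Rational(-3, 4), Mul(Rational(1, 4), Pow(133, 2))), Pow(Pow(35423, -1), -1)), Mul(-44754, Rational(-1, 45865))) = Add(Mul(Add(Rational(-3, 4), Mul(Rational(1, 4), 17689)), Pow(Rational(1, 35423), -1)), Rational(44754, 45865)) = Add(Mul(Add(Rational(-3, 4), Rational(17689, 4)), 35423), Rational(44754, 45865)) = Add(Mul(Rational(8843, 2), 35423), Rational(44754, 45865)) = Add(Rational(313245589, 2), Rational(44754, 45865)) = Rational(14367009028993, 91730)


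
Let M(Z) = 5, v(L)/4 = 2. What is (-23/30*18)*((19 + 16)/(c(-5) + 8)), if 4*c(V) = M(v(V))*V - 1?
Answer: -322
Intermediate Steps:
v(L) = 8 (v(L) = 4*2 = 8)
c(V) = -¼ + 5*V/4 (c(V) = (5*V - 1)/4 = (-1 + 5*V)/4 = -¼ + 5*V/4)
(-23/30*18)*((19 + 16)/(c(-5) + 8)) = (-23/30*18)*((19 + 16)/((-¼ + (5/4)*(-5)) + 8)) = (-23*1/30*18)*(35/((-¼ - 25/4) + 8)) = (-23/30*18)*(35/(-13/2 + 8)) = -483/3/2 = -483*2/3 = -69/5*70/3 = -322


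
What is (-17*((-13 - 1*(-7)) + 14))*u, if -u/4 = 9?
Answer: 4896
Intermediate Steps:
u = -36 (u = -4*9 = -36)
(-17*((-13 - 1*(-7)) + 14))*u = -17*((-13 - 1*(-7)) + 14)*(-36) = -17*((-13 + 7) + 14)*(-36) = -17*(-6 + 14)*(-36) = -17*8*(-36) = -136*(-36) = 4896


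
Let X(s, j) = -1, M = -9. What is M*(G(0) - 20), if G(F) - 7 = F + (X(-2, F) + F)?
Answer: 126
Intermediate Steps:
G(F) = 6 + 2*F (G(F) = 7 + (F + (-1 + F)) = 7 + (-1 + 2*F) = 6 + 2*F)
M*(G(0) - 20) = -9*((6 + 2*0) - 20) = -9*((6 + 0) - 20) = -9*(6 - 20) = -9*(-14) = 126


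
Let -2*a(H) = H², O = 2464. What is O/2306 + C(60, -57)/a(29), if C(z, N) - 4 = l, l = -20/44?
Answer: 11307298/10666403 ≈ 1.0601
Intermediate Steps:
l = -5/11 (l = -20*1/44 = -5/11 ≈ -0.45455)
C(z, N) = 39/11 (C(z, N) = 4 - 5/11 = 39/11)
a(H) = -H²/2
O/2306 + C(60, -57)/a(29) = 2464/2306 + 39/(11*((-½*29²))) = 2464*(1/2306) + 39/(11*((-½*841))) = 1232/1153 + 39/(11*(-841/2)) = 1232/1153 + (39/11)*(-2/841) = 1232/1153 - 78/9251 = 11307298/10666403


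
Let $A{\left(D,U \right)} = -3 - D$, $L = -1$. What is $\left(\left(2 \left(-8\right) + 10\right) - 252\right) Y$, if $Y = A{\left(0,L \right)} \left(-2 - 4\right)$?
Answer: $-4644$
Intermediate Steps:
$Y = 18$ ($Y = \left(-3 - 0\right) \left(-2 - 4\right) = \left(-3 + 0\right) \left(-6\right) = \left(-3\right) \left(-6\right) = 18$)
$\left(\left(2 \left(-8\right) + 10\right) - 252\right) Y = \left(\left(2 \left(-8\right) + 10\right) - 252\right) 18 = \left(\left(-16 + 10\right) - 252\right) 18 = \left(-6 - 252\right) 18 = \left(-258\right) 18 = -4644$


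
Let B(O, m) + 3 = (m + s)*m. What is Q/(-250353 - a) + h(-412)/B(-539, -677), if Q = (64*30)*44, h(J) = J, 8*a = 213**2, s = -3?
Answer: -103990510132/314299994967 ≈ -0.33086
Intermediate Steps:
a = 45369/8 (a = (1/8)*213**2 = (1/8)*45369 = 45369/8 ≈ 5671.1)
B(O, m) = -3 + m*(-3 + m) (B(O, m) = -3 + (m - 3)*m = -3 + (-3 + m)*m = -3 + m*(-3 + m))
Q = 84480 (Q = 1920*44 = 84480)
Q/(-250353 - a) + h(-412)/B(-539, -677) = 84480/(-250353 - 1*45369/8) - 412/(-3 + (-677)**2 - 3*(-677)) = 84480/(-250353 - 45369/8) - 412/(-3 + 458329 + 2031) = 84480/(-2048193/8) - 412/460357 = 84480*(-8/2048193) - 412*1/460357 = -225280/682731 - 412/460357 = -103990510132/314299994967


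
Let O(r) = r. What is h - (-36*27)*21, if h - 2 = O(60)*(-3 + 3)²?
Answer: 20414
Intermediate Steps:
h = 2 (h = 2 + 60*(-3 + 3)² = 2 + 60*0² = 2 + 60*0 = 2 + 0 = 2)
h - (-36*27)*21 = 2 - (-36*27)*21 = 2 - (-972)*21 = 2 - 1*(-20412) = 2 + 20412 = 20414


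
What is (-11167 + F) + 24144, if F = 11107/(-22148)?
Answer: 287403489/22148 ≈ 12977.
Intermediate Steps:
F = -11107/22148 (F = 11107*(-1/22148) = -11107/22148 ≈ -0.50149)
(-11167 + F) + 24144 = (-11167 - 11107/22148) + 24144 = -247337823/22148 + 24144 = 287403489/22148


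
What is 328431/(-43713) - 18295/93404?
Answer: -10492166153/1360989684 ≈ -7.7092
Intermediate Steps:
328431/(-43713) - 18295/93404 = 328431*(-1/43713) - 18295*1/93404 = -109477/14571 - 18295/93404 = -10492166153/1360989684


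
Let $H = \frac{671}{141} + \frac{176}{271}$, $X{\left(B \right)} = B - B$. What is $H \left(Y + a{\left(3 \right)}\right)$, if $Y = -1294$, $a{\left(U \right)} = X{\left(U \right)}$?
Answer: $- \frac{267414158}{38211} \approx -6998.4$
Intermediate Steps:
$X{\left(B \right)} = 0$
$a{\left(U \right)} = 0$
$H = \frac{206657}{38211}$ ($H = 671 \cdot \frac{1}{141} + 176 \cdot \frac{1}{271} = \frac{671}{141} + \frac{176}{271} = \frac{206657}{38211} \approx 5.4083$)
$H \left(Y + a{\left(3 \right)}\right) = \frac{206657 \left(-1294 + 0\right)}{38211} = \frac{206657}{38211} \left(-1294\right) = - \frac{267414158}{38211}$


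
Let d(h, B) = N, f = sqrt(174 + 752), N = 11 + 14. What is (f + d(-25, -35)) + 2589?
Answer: 2614 + sqrt(926) ≈ 2644.4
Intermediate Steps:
N = 25
f = sqrt(926) ≈ 30.430
d(h, B) = 25
(f + d(-25, -35)) + 2589 = (sqrt(926) + 25) + 2589 = (25 + sqrt(926)) + 2589 = 2614 + sqrt(926)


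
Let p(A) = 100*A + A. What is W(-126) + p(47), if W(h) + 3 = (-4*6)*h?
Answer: 7768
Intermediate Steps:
p(A) = 101*A
W(h) = -3 - 24*h (W(h) = -3 + (-4*6)*h = -3 - 24*h)
W(-126) + p(47) = (-3 - 24*(-126)) + 101*47 = (-3 + 3024) + 4747 = 3021 + 4747 = 7768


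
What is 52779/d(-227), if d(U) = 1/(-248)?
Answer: -13089192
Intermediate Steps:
d(U) = -1/248
52779/d(-227) = 52779/(-1/248) = 52779*(-248) = -13089192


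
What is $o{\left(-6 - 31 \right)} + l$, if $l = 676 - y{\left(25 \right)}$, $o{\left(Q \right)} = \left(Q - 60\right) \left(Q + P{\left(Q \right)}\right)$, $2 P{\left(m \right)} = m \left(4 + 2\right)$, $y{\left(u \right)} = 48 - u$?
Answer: $15009$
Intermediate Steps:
$P{\left(m \right)} = 3 m$ ($P{\left(m \right)} = \frac{m \left(4 + 2\right)}{2} = \frac{m 6}{2} = \frac{6 m}{2} = 3 m$)
$o{\left(Q \right)} = 4 Q \left(-60 + Q\right)$ ($o{\left(Q \right)} = \left(Q - 60\right) \left(Q + 3 Q\right) = \left(-60 + Q\right) 4 Q = 4 Q \left(-60 + Q\right)$)
$l = 653$ ($l = 676 - \left(48 - 25\right) = 676 - 23 = 653$)
$o{\left(-6 - 31 \right)} + l = 4 \left(-6 - 31\right) \left(-60 - 37\right) + 653 = 4 \left(-37\right) \left(-60 - 37\right) + 653 = 4 \left(-37\right) \left(-97\right) + 653 = 14356 + 653 = 15009$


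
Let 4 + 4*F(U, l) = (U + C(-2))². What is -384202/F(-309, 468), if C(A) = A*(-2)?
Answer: -1536808/93021 ≈ -16.521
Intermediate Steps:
C(A) = -2*A
F(U, l) = -1 + (4 + U)²/4 (F(U, l) = -1 + (U - 2*(-2))²/4 = -1 + (U + 4)²/4 = -1 + (4 + U)²/4)
-384202/F(-309, 468) = -384202/(-1 + (4 - 309)²/4) = -384202/(-1 + (¼)*(-305)²) = -384202/(-1 + (¼)*93025) = -384202/(-1 + 93025/4) = -384202/93021/4 = -384202*4/93021 = -1536808/93021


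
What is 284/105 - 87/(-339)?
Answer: 35137/11865 ≈ 2.9614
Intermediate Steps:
284/105 - 87/(-339) = 284*(1/105) - 87*(-1/339) = 284/105 + 29/113 = 35137/11865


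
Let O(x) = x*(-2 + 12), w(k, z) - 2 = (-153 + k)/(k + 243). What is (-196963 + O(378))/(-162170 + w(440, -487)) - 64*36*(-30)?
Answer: 7655894731829/110760457 ≈ 69121.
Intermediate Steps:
w(k, z) = 2 + (-153 + k)/(243 + k) (w(k, z) = 2 + (-153 + k)/(k + 243) = 2 + (-153 + k)/(243 + k))
O(x) = 10*x (O(x) = x*10 = 10*x)
(-196963 + O(378))/(-162170 + w(440, -487)) - 64*36*(-30) = (-196963 + 10*378)/(-162170 + 3*(111 + 440)/(243 + 440)) - 64*36*(-30) = (-196963 + 3780)/(-162170 + 3*551/683) - 2304*(-30) = -193183/(-162170 + 3*(1/683)*551) - 1*(-69120) = -193183/(-162170 + 1653/683) + 69120 = -193183/(-110760457/683) + 69120 = -193183*(-683/110760457) + 69120 = 131943989/110760457 + 69120 = 7655894731829/110760457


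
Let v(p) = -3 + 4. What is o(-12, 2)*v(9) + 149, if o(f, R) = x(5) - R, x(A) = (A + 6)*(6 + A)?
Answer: 268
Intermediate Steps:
v(p) = 1
x(A) = (6 + A)² (x(A) = (6 + A)*(6 + A) = (6 + A)²)
o(f, R) = 121 - R (o(f, R) = (6 + 5)² - R = 11² - R = 121 - R)
o(-12, 2)*v(9) + 149 = (121 - 1*2)*1 + 149 = (121 - 2)*1 + 149 = 119*1 + 149 = 119 + 149 = 268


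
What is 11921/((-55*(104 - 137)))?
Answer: 11921/1815 ≈ 6.5680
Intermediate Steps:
11921/((-55*(104 - 137))) = 11921/((-55*(-33))) = 11921/1815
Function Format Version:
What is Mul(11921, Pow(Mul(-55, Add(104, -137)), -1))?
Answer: Rational(11921, 1815) ≈ 6.5680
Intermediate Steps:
Mul(11921, Pow(Mul(-55, Add(104, -137)), -1)) = Mul(11921, Pow(Mul(-55, -33), -1)) = Mul(11921, Pow(1815, -1)) = Mul(11921, Rational(1, 1815)) = Rational(11921, 1815)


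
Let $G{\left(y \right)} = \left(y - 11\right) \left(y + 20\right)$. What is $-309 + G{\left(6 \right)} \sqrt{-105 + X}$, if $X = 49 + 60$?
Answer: $-569$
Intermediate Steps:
$X = 109$
$G{\left(y \right)} = \left(-11 + y\right) \left(20 + y\right)$
$-309 + G{\left(6 \right)} \sqrt{-105 + X} = -309 + \left(-220 + 6^{2} + 9 \cdot 6\right) \sqrt{-105 + 109} = -309 + \left(-220 + 36 + 54\right) \sqrt{4} = -309 - 260 = -569$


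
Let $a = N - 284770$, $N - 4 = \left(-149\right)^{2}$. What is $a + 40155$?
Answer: $-222410$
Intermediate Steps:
$N = 22205$ ($N = 4 + \left(-149\right)^{2} = 4 + 22201 = 22205$)
$a = -262565$ ($a = 22205 - 284770 = -262565$)
$a + 40155 = -262565 + 40155 = -222410$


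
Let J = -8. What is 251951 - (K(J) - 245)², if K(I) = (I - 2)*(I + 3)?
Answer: 213926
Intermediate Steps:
K(I) = (-2 + I)*(3 + I)
251951 - (K(J) - 245)² = 251951 - ((-6 - 8 + (-8)²) - 245)² = 251951 - ((-6 - 8 + 64) - 245)² = 251951 - (50 - 245)² = 251951 - 1*(-195)² = 251951 - 1*38025 = 251951 - 38025 = 213926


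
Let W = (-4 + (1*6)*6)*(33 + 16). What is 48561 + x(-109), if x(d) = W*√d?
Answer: 48561 + 1568*I*√109 ≈ 48561.0 + 16370.0*I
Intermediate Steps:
W = 1568 (W = (-4 + 6*6)*49 = (-4 + 36)*49 = 32*49 = 1568)
x(d) = 1568*√d
48561 + x(-109) = 48561 + 1568*√(-109) = 48561 + 1568*(I*√109) = 48561 + 1568*I*√109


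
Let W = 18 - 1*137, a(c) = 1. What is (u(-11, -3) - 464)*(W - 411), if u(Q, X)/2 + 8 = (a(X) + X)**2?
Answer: 250160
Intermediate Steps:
u(Q, X) = -16 + 2*(1 + X)**2
W = -119 (W = 18 - 137 = -119)
(u(-11, -3) - 464)*(W - 411) = ((-16 + 2*(1 - 3)**2) - 464)*(-119 - 411) = ((-16 + 2*(-2)**2) - 464)*(-530) = ((-16 + 2*4) - 464)*(-530) = ((-16 + 8) - 464)*(-530) = (-8 - 464)*(-530) = -472*(-530) = 250160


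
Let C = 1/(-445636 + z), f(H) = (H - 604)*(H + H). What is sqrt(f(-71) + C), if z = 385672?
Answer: sqrt(86161513040409)/29982 ≈ 309.60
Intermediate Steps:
f(H) = 2*H*(-604 + H) (f(H) = (-604 + H)*(2*H) = 2*H*(-604 + H))
C = -1/59964 (C = 1/(-445636 + 385672) = 1/(-59964) = -1/59964 ≈ -1.6677e-5)
sqrt(f(-71) + C) = sqrt(2*(-71)*(-604 - 71) - 1/59964) = sqrt(2*(-71)*(-675) - 1/59964) = sqrt(95850 - 1/59964) = sqrt(5747549399/59964) = sqrt(86161513040409)/29982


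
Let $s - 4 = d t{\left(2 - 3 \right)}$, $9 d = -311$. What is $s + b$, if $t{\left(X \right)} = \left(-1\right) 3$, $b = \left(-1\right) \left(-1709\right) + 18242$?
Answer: $\frac{60176}{3} \approx 20059.0$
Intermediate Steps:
$d = - \frac{311}{9}$ ($d = \frac{1}{9} \left(-311\right) = - \frac{311}{9} \approx -34.556$)
$b = 19951$ ($b = 1709 + 18242 = 19951$)
$t{\left(X \right)} = -3$
$s = \frac{323}{3}$ ($s = 4 - - \frac{311}{3} = 4 + \frac{311}{3} = \frac{323}{3} \approx 107.67$)
$s + b = \frac{323}{3} + 19951 = \frac{60176}{3}$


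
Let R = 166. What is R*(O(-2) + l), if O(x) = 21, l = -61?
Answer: -6640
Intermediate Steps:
R*(O(-2) + l) = 166*(21 - 61) = 166*(-40) = -6640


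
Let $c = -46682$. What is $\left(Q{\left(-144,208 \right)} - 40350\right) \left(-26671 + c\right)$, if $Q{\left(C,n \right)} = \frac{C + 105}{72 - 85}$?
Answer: $2959573491$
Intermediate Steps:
$Q{\left(C,n \right)} = - \frac{105}{13} - \frac{C}{13}$ ($Q{\left(C,n \right)} = \frac{105 + C}{-13} = \left(105 + C\right) \left(- \frac{1}{13}\right) = - \frac{105}{13} - \frac{C}{13}$)
$\left(Q{\left(-144,208 \right)} - 40350\right) \left(-26671 + c\right) = \left(\left(- \frac{105}{13} - - \frac{144}{13}\right) - 40350\right) \left(-26671 - 46682\right) = \left(\left(- \frac{105}{13} + \frac{144}{13}\right) - 40350\right) \left(-73353\right) = \left(3 - 40350\right) \left(-73353\right) = \left(-40347\right) \left(-73353\right) = 2959573491$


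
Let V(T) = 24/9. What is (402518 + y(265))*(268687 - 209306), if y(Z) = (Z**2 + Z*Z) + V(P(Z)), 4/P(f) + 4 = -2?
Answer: 96726423472/3 ≈ 3.2242e+10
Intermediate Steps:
P(f) = -2/3 (P(f) = 4/(-4 - 2) = 4/(-6) = 4*(-1/6) = -2/3)
V(T) = 8/3 (V(T) = 24*(1/9) = 8/3)
y(Z) = 8/3 + 2*Z**2 (y(Z) = (Z**2 + Z*Z) + 8/3 = (Z**2 + Z**2) + 8/3 = 2*Z**2 + 8/3 = 8/3 + 2*Z**2)
(402518 + y(265))*(268687 - 209306) = (402518 + (8/3 + 2*265**2))*(268687 - 209306) = (402518 + (8/3 + 2*70225))*59381 = (402518 + (8/3 + 140450))*59381 = (402518 + 421358/3)*59381 = (1628912/3)*59381 = 96726423472/3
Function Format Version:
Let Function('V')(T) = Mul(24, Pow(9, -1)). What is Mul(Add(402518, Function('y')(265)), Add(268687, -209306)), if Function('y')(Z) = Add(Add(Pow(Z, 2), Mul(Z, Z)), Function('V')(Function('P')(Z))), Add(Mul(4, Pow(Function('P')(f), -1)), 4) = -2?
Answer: Rational(96726423472, 3) ≈ 3.2242e+10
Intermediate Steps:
Function('P')(f) = Rational(-2, 3) (Function('P')(f) = Mul(4, Pow(Add(-4, -2), -1)) = Mul(4, Pow(-6, -1)) = Mul(4, Rational(-1, 6)) = Rational(-2, 3))
Function('V')(T) = Rational(8, 3) (Function('V')(T) = Mul(24, Rational(1, 9)) = Rational(8, 3))
Function('y')(Z) = Add(Rational(8, 3), Mul(2, Pow(Z, 2))) (Function('y')(Z) = Add(Add(Pow(Z, 2), Mul(Z, Z)), Rational(8, 3)) = Add(Add(Pow(Z, 2), Pow(Z, 2)), Rational(8, 3)) = Add(Mul(2, Pow(Z, 2)), Rational(8, 3)) = Add(Rational(8, 3), Mul(2, Pow(Z, 2))))
Mul(Add(402518, Function('y')(265)), Add(268687, -209306)) = Mul(Add(402518, Add(Rational(8, 3), Mul(2, Pow(265, 2)))), Add(268687, -209306)) = Mul(Add(402518, Add(Rational(8, 3), Mul(2, 70225))), 59381) = Mul(Add(402518, Add(Rational(8, 3), 140450)), 59381) = Mul(Add(402518, Rational(421358, 3)), 59381) = Mul(Rational(1628912, 3), 59381) = Rational(96726423472, 3)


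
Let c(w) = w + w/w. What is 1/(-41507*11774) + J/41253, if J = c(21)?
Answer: 10751433943/20160482102754 ≈ 0.00053329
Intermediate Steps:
c(w) = 1 + w (c(w) = w + 1 = 1 + w)
J = 22 (J = 1 + 21 = 22)
1/(-41507*11774) + J/41253 = 1/(-41507*11774) + 22/41253 = -1/41507*1/11774 + 22*(1/41253) = -1/488703418 + 22/41253 = 10751433943/20160482102754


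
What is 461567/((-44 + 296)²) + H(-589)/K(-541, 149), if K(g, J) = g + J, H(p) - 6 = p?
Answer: 556013/63504 ≈ 8.7556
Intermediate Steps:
H(p) = 6 + p
K(g, J) = J + g
461567/((-44 + 296)²) + H(-589)/K(-541, 149) = 461567/((-44 + 296)²) + (6 - 589)/(149 - 541) = 461567/(252²) - 583/(-392) = 461567/63504 - 583*(-1/392) = 461567*(1/63504) + 583/392 = 461567/63504 + 583/392 = 556013/63504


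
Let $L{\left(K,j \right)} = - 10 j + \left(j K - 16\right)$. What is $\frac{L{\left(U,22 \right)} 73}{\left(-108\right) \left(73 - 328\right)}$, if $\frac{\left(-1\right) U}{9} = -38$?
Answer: $\frac{133006}{6885} \approx 19.318$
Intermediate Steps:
$U = 342$ ($U = \left(-9\right) \left(-38\right) = 342$)
$L{\left(K,j \right)} = -16 - 10 j + K j$ ($L{\left(K,j \right)} = - 10 j + \left(K j - 16\right) = - 10 j + \left(-16 + K j\right) = -16 - 10 j + K j$)
$\frac{L{\left(U,22 \right)} 73}{\left(-108\right) \left(73 - 328\right)} = \frac{\left(-16 - 220 + 342 \cdot 22\right) 73}{\left(-108\right) \left(73 - 328\right)} = \frac{\left(-16 - 220 + 7524\right) 73}{\left(-108\right) \left(-255\right)} = \frac{7288 \cdot 73}{27540} = 532024 \cdot \frac{1}{27540} = \frac{133006}{6885}$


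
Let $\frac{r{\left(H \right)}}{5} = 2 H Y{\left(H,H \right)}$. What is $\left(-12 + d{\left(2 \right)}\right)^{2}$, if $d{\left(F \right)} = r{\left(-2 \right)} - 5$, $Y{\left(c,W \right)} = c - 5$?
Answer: $15129$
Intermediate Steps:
$Y{\left(c,W \right)} = -5 + c$
$r{\left(H \right)} = 10 H \left(-5 + H\right)$ ($r{\left(H \right)} = 5 \cdot 2 H \left(-5 + H\right) = 10 H \left(-5 + H\right)$)
$d{\left(F \right)} = 135$ ($d{\left(F \right)} = 10 \left(-2\right) \left(-5 - 2\right) - 5 = 10 \left(-2\right) \left(-7\right) - 5 = 140 - 5 = 135$)
$\left(-12 + d{\left(2 \right)}\right)^{2} = \left(-12 + 135\right)^{2} = 123^{2} = 15129$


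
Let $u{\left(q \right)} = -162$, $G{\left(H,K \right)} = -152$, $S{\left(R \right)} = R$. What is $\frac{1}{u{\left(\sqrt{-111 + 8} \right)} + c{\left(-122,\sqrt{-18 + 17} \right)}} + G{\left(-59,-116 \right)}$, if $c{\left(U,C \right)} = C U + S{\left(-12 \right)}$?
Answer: $- \frac{3432247}{22580} + \frac{61 i}{22580} \approx -152.0 + 0.0027015 i$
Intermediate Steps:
$c{\left(U,C \right)} = -12 + C U$ ($c{\left(U,C \right)} = C U - 12 = -12 + C U$)
$\frac{1}{u{\left(\sqrt{-111 + 8} \right)} + c{\left(-122,\sqrt{-18 + 17} \right)}} + G{\left(-59,-116 \right)} = \frac{1}{-162 - \left(12 - \sqrt{-18 + 17} \left(-122\right)\right)} - 152 = \frac{1}{-162 - \left(12 - \sqrt{-1} \left(-122\right)\right)} - 152 = \frac{1}{-162 - \left(12 - i \left(-122\right)\right)} - 152 = \frac{1}{-162 - \left(12 + 122 i\right)} - 152 = \frac{1}{-174 - 122 i} - 152 = \frac{-174 + 122 i}{45160} - 152 = -152 + \frac{-174 + 122 i}{45160}$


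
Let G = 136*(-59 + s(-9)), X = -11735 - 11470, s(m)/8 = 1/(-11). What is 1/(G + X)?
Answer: -11/344607 ≈ -3.1920e-5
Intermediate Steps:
s(m) = -8/11 (s(m) = 8/(-11) = 8*(-1/11) = -8/11)
X = -23205
G = -89352/11 (G = 136*(-59 - 8/11) = 136*(-657/11) = -89352/11 ≈ -8122.9)
1/(G + X) = 1/(-89352/11 - 23205) = 1/(-344607/11) = -11/344607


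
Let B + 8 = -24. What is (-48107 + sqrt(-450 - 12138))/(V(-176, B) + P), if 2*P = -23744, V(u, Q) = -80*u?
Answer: -48107/2208 + I*sqrt(3147)/1104 ≈ -21.788 + 0.050813*I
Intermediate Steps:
B = -32 (B = -8 - 24 = -32)
P = -11872 (P = (1/2)*(-23744) = -11872)
(-48107 + sqrt(-450 - 12138))/(V(-176, B) + P) = (-48107 + sqrt(-450 - 12138))/(-80*(-176) - 11872) = (-48107 + sqrt(-12588))/(14080 - 11872) = (-48107 + 2*I*sqrt(3147))/2208 = (-48107 + 2*I*sqrt(3147))*(1/2208) = -48107/2208 + I*sqrt(3147)/1104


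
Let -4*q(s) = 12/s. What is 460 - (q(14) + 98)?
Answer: 5071/14 ≈ 362.21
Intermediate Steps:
q(s) = -3/s
460 - (q(14) + 98) = 460 - (-3/14 + 98) = 460 - 1*1369/14 = 460 - 1369/14 = 5071/14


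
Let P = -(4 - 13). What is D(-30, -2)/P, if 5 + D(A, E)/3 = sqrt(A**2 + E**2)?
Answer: -5/3 + 2*sqrt(226)/3 ≈ 8.3555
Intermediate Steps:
P = 9 (P = -1*(-9) = 9)
D(A, E) = -15 + 3*sqrt(A**2 + E**2)
D(-30, -2)/P = (-15 + 3*sqrt((-30)**2 + (-2)**2))/9 = (-15 + 3*sqrt(900 + 4))*(1/9) = (-15 + 3*sqrt(904))*(1/9) = (-15 + 3*(2*sqrt(226)))*(1/9) = (-15 + 6*sqrt(226))*(1/9) = -5/3 + 2*sqrt(226)/3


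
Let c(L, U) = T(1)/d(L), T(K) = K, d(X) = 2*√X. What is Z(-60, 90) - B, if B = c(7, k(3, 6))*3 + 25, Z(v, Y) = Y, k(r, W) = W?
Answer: 65 - 3*√7/14 ≈ 64.433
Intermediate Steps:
c(L, U) = 1/(2*√L)
B = 25 + 3*√7/14 (B = (1/(2*√7))*3 + 25 = ((√7/7)/2)*3 + 25 = (√7/14)*3 + 25 = 3*√7/14 + 25 = 25 + 3*√7/14 ≈ 25.567)
Z(-60, 90) - B = 90 - (25 + 3*√7/14) = 90 + (-25 - 3*√7/14) = 65 - 3*√7/14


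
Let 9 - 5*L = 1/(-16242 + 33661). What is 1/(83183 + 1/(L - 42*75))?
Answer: 54838496/4561630595349 ≈ 1.2022e-5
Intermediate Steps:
L = 31354/17419 (L = 9/5 - 1/(5*(-16242 + 33661)) = 9/5 - 1/5/17419 = 9/5 - 1/5*1/17419 = 9/5 - 1/87095 = 31354/17419 ≈ 1.8000)
1/(83183 + 1/(L - 42*75)) = 1/(83183 + 1/(31354/17419 - 42*75)) = 1/(83183 + 1/(31354/17419 - 3150)) = 1/(83183 + 1/(-54838496/17419)) = 1/(83183 - 17419/54838496) = 1/(4561630595349/54838496) = 54838496/4561630595349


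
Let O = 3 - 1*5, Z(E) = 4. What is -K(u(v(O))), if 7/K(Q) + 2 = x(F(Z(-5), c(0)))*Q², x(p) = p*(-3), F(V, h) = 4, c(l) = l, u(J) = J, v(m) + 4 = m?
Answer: 1/62 ≈ 0.016129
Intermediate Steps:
O = -2 (O = 3 - 5 = -2)
v(m) = -4 + m
x(p) = -3*p
K(Q) = 7/(-2 - 12*Q²) (K(Q) = 7/(-2 + (-3*4)*Q²) = 7/(-2 - 12*Q²))
-K(u(v(O))) = -(-7)/(2 + 12*(-4 - 2)²) = -(-7)/(2 + 12*(-6)²) = -(-7)/(2 + 12*36) = -(-7)/(2 + 432) = -(-7)/434 = -1*(-1/62) = 1/62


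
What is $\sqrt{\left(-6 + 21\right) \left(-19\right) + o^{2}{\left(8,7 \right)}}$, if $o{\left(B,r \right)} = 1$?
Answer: $2 i \sqrt{71} \approx 16.852 i$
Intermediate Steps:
$\sqrt{\left(-6 + 21\right) \left(-19\right) + o^{2}{\left(8,7 \right)}} = \sqrt{\left(-6 + 21\right) \left(-19\right) + 1^{2}} = \sqrt{15 \left(-19\right) + 1} = \sqrt{-285 + 1} = \sqrt{-284} = 2 i \sqrt{71}$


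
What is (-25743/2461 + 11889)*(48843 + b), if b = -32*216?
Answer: 1225772529066/2461 ≈ 4.9808e+8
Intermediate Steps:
b = -6912
(-25743/2461 + 11889)*(48843 + b) = (-25743/2461 + 11889)*(48843 - 6912) = (-25743*1/2461 + 11889)*41931 = (-25743/2461 + 11889)*41931 = (29233086/2461)*41931 = 1225772529066/2461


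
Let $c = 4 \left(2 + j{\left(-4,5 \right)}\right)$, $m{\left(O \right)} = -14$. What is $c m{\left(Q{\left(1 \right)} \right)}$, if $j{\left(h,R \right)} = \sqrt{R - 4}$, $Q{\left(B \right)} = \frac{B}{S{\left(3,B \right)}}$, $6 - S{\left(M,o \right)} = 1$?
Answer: $-168$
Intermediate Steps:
$S{\left(M,o \right)} = 5$ ($S{\left(M,o \right)} = 6 - 1 = 5$)
$Q{\left(B \right)} = \frac{B}{5}$
$j{\left(h,R \right)} = \sqrt{-4 + R}$
$c = 12$ ($c = 4 \left(2 + \sqrt{-4 + 5}\right) = 4 \left(2 + \sqrt{1}\right) = 4 \left(2 + 1\right) = 4 \cdot 3 = 12$)
$c m{\left(Q{\left(1 \right)} \right)} = 12 \left(-14\right) = -168$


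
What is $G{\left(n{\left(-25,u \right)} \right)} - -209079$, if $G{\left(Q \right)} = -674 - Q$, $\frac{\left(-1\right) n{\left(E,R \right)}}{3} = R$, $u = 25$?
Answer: $208480$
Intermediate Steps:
$n{\left(E,R \right)} = - 3 R$
$G{\left(n{\left(-25,u \right)} \right)} - -209079 = \left(-674 - \left(-3\right) 25\right) - -209079 = \left(-674 - -75\right) + 209079 = \left(-674 + 75\right) + 209079 = -599 + 209079 = 208480$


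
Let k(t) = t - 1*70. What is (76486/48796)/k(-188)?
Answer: -38243/6294684 ≈ -0.0060754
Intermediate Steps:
k(t) = -70 + t (k(t) = t - 70 = -70 + t)
(76486/48796)/k(-188) = (76486/48796)/(-70 - 188) = (76486*(1/48796))/(-258) = (38243/24398)*(-1/258) = -38243/6294684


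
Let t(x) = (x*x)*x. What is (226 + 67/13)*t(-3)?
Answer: -81135/13 ≈ -6241.2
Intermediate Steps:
t(x) = x³ (t(x) = x²*x = x³)
(226 + 67/13)*t(-3) = (226 + 67/13)*(-3)³ = (226 + 67*(1/13))*(-27) = (226 + 67/13)*(-27) = (3005/13)*(-27) = -81135/13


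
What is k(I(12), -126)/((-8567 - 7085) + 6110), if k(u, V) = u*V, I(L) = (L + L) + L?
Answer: 2268/4771 ≈ 0.47537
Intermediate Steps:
I(L) = 3*L (I(L) = 2*L + L = 3*L)
k(u, V) = V*u
k(I(12), -126)/((-8567 - 7085) + 6110) = (-378*12)/((-8567 - 7085) + 6110) = (-126*36)/(-15652 + 6110) = -4536/(-9542) = -4536*(-1/9542) = 2268/4771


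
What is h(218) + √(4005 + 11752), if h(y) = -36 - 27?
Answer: -63 + √15757 ≈ 62.527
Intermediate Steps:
h(y) = -63
h(218) + √(4005 + 11752) = -63 + √(4005 + 11752) = -63 + √15757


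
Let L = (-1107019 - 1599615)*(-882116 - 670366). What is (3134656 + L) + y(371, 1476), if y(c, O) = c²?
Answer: 4202003837885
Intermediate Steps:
L = 4202000565588 (L = -2706634*(-1552482) = 4202000565588)
(3134656 + L) + y(371, 1476) = (3134656 + 4202000565588) + 371² = 4202003700244 + 137641 = 4202003837885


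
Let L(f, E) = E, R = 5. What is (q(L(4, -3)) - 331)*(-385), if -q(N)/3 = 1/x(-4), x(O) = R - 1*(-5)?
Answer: 255101/2 ≈ 1.2755e+5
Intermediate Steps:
x(O) = 10 (x(O) = 5 - 1*(-5) = 5 + 5 = 10)
q(N) = -3/10
(q(L(4, -3)) - 331)*(-385) = (-3/10 - 331)*(-385) = -3313/10*(-385) = 255101/2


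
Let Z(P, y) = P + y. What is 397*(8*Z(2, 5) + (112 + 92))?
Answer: 103220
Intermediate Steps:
397*(8*Z(2, 5) + (112 + 92)) = 397*(8*(2 + 5) + (112 + 92)) = 397*(8*7 + 204) = 397*(56 + 204) = 397*260 = 103220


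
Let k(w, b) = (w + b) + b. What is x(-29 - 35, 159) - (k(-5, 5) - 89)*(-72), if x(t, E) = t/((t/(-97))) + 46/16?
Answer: -49137/8 ≈ -6142.1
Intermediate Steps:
k(w, b) = w + 2*b (k(w, b) = (b + w) + b = w + 2*b)
x(t, E) = -753/8 (x(t, E) = t/((t*(-1/97))) + 46*(1/16) = t/((-t/97)) + 23/8 = t*(-97/t) + 23/8 = -97 + 23/8 = -753/8)
x(-29 - 35, 159) - (k(-5, 5) - 89)*(-72) = -753/8 - ((-5 + 2*5) - 89)*(-72) = -753/8 - ((-5 + 10) - 89)*(-72) = -753/8 - (5 - 89)*(-72) = -753/8 - (-84)*(-72) = -753/8 - 1*6048 = -753/8 - 6048 = -49137/8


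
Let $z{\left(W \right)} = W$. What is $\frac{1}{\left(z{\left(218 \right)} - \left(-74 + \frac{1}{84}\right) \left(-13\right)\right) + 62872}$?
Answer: $\frac{84}{5218765} \approx 1.6096 \cdot 10^{-5}$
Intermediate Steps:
$\frac{1}{\left(z{\left(218 \right)} - \left(-74 + \frac{1}{84}\right) \left(-13\right)\right) + 62872} = \frac{1}{\left(218 - \left(-74 + \frac{1}{84}\right) \left(-13\right)\right) + 62872} = \frac{1}{\left(218 - \left(- \frac{6215}{84}\right) \left(-13\right)\right) + 62872} = \frac{1}{\left(218 - \frac{80795}{84}\right) + 62872} = \frac{1}{- \frac{62483}{84} + 62872} = \frac{1}{\frac{5218765}{84}} = \frac{84}{5218765}$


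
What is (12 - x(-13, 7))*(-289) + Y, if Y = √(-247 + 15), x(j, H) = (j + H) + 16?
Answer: -578 + 2*I*√58 ≈ -578.0 + 15.232*I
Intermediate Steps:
x(j, H) = 16 + H + j (x(j, H) = (H + j) + 16 = 16 + H + j)
Y = 2*I*√58 (Y = √(-232) = 2*I*√58 ≈ 15.232*I)
(12 - x(-13, 7))*(-289) + Y = (12 - (16 + 7 - 13))*(-289) + 2*I*√58 = (12 - 1*10)*(-289) + 2*I*√58 = (12 - 10)*(-289) + 2*I*√58 = 2*(-289) + 2*I*√58 = -578 + 2*I*√58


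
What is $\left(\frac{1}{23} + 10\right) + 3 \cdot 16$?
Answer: $\frac{1335}{23} \approx 58.043$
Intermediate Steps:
$\left(\frac{1}{23} + 10\right) + 3 \cdot 16 = \left(\frac{1}{23} + 10\right) + 48 = \frac{231}{23} + 48 = \frac{1335}{23}$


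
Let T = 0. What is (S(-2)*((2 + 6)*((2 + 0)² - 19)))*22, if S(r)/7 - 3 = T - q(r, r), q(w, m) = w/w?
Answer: -36960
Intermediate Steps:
q(w, m) = 1
S(r) = 14 (S(r) = 21 + 7*(0 - 1*1) = 21 + 7*(0 - 1) = 21 + 7*(-1) = 21 - 7 = 14)
(S(-2)*((2 + 6)*((2 + 0)² - 19)))*22 = (14*((2 + 6)*((2 + 0)² - 19)))*22 = (14*(8*(2² - 19)))*22 = (14*(8*(4 - 19)))*22 = (14*(8*(-15)))*22 = (14*(-120))*22 = -1680*22 = -36960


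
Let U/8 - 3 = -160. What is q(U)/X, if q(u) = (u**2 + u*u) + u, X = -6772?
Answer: -788454/1693 ≈ -465.71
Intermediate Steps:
U = -1256 (U = 24 + 8*(-160) = 24 - 1280 = -1256)
q(u) = u + 2*u**2 (q(u) = (u**2 + u**2) + u = 2*u**2 + u = u + 2*u**2)
q(U)/X = -1256*(1 + 2*(-1256))/(-6772) = -1256*(1 - 2512)*(-1/6772) = -1256*(-2511)*(-1/6772) = 3153816*(-1/6772) = -788454/1693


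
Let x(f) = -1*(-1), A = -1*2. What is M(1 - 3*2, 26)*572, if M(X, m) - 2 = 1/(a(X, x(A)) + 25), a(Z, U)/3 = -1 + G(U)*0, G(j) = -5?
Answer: 1170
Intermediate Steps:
A = -2
x(f) = 1
a(Z, U) = -3 (a(Z, U) = 3*(-1 - 5*0) = 3*(-1 + 0) = 3*(-1) = -3)
M(X, m) = 45/22 (M(X, m) = 2 + 1/(-3 + 25) = 2 + 1/22 = 45/22)
M(1 - 3*2, 26)*572 = (45/22)*572 = 1170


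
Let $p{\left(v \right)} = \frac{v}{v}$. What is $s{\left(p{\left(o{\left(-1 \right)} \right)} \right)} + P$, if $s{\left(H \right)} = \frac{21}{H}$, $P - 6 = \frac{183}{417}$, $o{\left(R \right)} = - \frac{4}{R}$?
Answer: $\frac{3814}{139} \approx 27.439$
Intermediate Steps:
$p{\left(v \right)} = 1$
$P = \frac{895}{139}$ ($P = 6 + \frac{183}{417} = 6 + 183 \cdot \frac{1}{417} = 6 + \frac{61}{139} = \frac{895}{139} \approx 6.4389$)
$s{\left(p{\left(o{\left(-1 \right)} \right)} \right)} + P = \frac{21}{1} + \frac{895}{139} = 21 \cdot 1 + \frac{895}{139} = 21 + \frac{895}{139} = \frac{3814}{139}$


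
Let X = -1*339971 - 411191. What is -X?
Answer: 751162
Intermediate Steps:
X = -751162 (X = -339971 - 411191 = -751162)
-X = -1*(-751162) = 751162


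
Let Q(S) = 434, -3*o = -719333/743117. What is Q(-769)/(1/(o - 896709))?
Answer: -867600019752284/2229351 ≈ -3.8917e+8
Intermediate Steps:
o = 719333/2229351 (o = -(-719333)/(3*743117) = -1/3*(-719333/743117) = 719333/2229351 ≈ 0.32266)
Q(-769)/(1/(o - 896709)) = 434/(1/(719333/2229351 - 896709)) = 434/(1/(-1999078386526/2229351)) = 434/(-2229351/1999078386526) = 434*(-1999078386526/2229351) = -867600019752284/2229351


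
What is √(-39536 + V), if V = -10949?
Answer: I*√50485 ≈ 224.69*I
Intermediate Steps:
√(-39536 + V) = √(-39536 - 10949) = √(-50485) = I*√50485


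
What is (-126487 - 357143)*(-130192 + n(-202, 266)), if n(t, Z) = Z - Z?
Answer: 62964756960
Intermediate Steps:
n(t, Z) = 0
(-126487 - 357143)*(-130192 + n(-202, 266)) = (-126487 - 357143)*(-130192 + 0) = -483630*(-130192) = 62964756960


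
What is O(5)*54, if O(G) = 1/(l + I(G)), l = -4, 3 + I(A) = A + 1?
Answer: -54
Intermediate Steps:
I(A) = -2 + A (I(A) = -3 + (A + 1) = -3 + (1 + A) = -2 + A)
O(G) = 1/(-6 + G) (O(G) = 1/(-4 + (-2 + G)) = 1/(-6 + G))
O(5)*54 = 54/(-6 + 5) = 54/(-1) = -1*54 = -54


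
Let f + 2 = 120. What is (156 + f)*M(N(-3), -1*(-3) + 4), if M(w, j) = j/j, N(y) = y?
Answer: 274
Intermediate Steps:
M(w, j) = 1
f = 118 (f = -2 + 120 = 118)
(156 + f)*M(N(-3), -1*(-3) + 4) = (156 + 118)*1 = 274*1 = 274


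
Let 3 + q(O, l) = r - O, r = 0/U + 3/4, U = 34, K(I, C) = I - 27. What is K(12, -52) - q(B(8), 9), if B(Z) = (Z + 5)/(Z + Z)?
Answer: -191/16 ≈ -11.938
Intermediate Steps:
K(I, C) = -27 + I
B(Z) = (5 + Z)/(2*Z) (B(Z) = (5 + Z)/((2*Z)) = (5 + Z)*(1/(2*Z)) = (5 + Z)/(2*Z))
r = 3/4 (r = 0/34 + 3/4 = 0*(1/34) + 3*(1/4) = 0 + 3/4 = 3/4 ≈ 0.75000)
q(O, l) = -9/4 - O (q(O, l) = -3 + (3/4 - O) = -9/4 - O)
K(12, -52) - q(B(8), 9) = (-27 + 12) - (-9/4 - (5 + 8)/(2*8)) = -15 - (-9/4 - 13/(2*8)) = -15 - (-9/4 - 1*13/16) = -15 - (-9/4 - 13/16) = -15 - 1*(-49/16) = -15 + 49/16 = -191/16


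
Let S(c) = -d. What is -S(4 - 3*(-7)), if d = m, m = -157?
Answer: -157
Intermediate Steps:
d = -157
S(c) = 157 (S(c) = -1*(-157) = 157)
-S(4 - 3*(-7)) = -1*157 = -157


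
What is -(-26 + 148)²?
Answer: -14884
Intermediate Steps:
-(-26 + 148)² = -1*122² = -1*14884 = -14884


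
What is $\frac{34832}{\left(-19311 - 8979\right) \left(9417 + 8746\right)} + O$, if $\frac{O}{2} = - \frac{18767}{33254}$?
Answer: $- \frac{4821825297877}{4271736263145} \approx -1.1288$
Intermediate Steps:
$O = - \frac{18767}{16627}$ ($O = 2 \left(- \frac{18767}{33254}\right) = - \frac{18767}{16627} \approx -1.1287$)
$\frac{34832}{\left(-19311 - 8979\right) \left(9417 + 8746\right)} + O = \frac{34832}{\left(-19311 - 8979\right) \left(9417 + 8746\right)} - \frac{18767}{16627} = \frac{34832}{\left(-28290\right) 18163} - \frac{18767}{16627} = \frac{34832}{-513831270} - \frac{18767}{16627} = 34832 \left(- \frac{1}{513831270}\right) - \frac{18767}{16627} = - \frac{17416}{256915635} - \frac{18767}{16627} = - \frac{4821825297877}{4271736263145}$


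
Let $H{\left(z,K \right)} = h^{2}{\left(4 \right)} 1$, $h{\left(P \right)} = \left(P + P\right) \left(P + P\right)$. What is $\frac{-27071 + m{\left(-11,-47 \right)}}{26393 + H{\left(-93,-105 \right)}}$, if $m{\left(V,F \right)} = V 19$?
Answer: $- \frac{27280}{30489} \approx -0.89475$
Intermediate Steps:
$h{\left(P \right)} = 4 P^{2}$ ($h{\left(P \right)} = 2 P 2 P = 4 P^{2}$)
$m{\left(V,F \right)} = 19 V$
$H{\left(z,K \right)} = 4096$ ($H{\left(z,K \right)} = \left(4 \cdot 4^{2}\right)^{2} \cdot 1 = \left(4 \cdot 16\right)^{2} \cdot 1 = 64^{2} \cdot 1 = 4096 \cdot 1 = 4096$)
$\frac{-27071 + m{\left(-11,-47 \right)}}{26393 + H{\left(-93,-105 \right)}} = \frac{-27071 + 19 \left(-11\right)}{26393 + 4096} = \frac{-27071 - 209}{30489} = \left(-27280\right) \frac{1}{30489} = - \frac{27280}{30489}$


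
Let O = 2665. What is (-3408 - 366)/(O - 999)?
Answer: -111/49 ≈ -2.2653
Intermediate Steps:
(-3408 - 366)/(O - 999) = (-3408 - 366)/(2665 - 999) = -3774/1666 = -3774*1/1666 = -111/49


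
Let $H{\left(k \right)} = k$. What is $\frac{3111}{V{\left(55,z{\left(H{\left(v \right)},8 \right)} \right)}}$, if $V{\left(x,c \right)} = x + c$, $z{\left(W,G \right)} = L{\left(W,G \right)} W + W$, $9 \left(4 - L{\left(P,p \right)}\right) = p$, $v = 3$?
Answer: $\frac{9333}{202} \approx 46.203$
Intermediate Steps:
$L{\left(P,p \right)} = 4 - \frac{p}{9}$
$z{\left(W,G \right)} = W + W \left(4 - \frac{G}{9}\right)$ ($z{\left(W,G \right)} = \left(4 - \frac{G}{9}\right) W + W = W \left(4 - \frac{G}{9}\right) + W = W + W \left(4 - \frac{G}{9}\right)$)
$V{\left(x,c \right)} = c + x$
$\frac{3111}{V{\left(55,z{\left(H{\left(v \right)},8 \right)} \right)}} = \frac{3111}{\frac{1}{9} \cdot 3 \left(45 - 8\right) + 55} = \frac{3111}{\frac{1}{9} \cdot 3 \cdot 37 + 55} = \frac{3111}{\frac{37}{3} + 55} = \frac{3111}{\frac{202}{3}} = 3111 \cdot \frac{3}{202} = \frac{9333}{202}$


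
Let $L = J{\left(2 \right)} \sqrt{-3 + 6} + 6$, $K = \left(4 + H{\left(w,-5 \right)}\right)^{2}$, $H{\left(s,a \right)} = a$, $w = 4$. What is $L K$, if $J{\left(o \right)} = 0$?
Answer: $6$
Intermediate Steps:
$K = 1$ ($K = \left(4 - 5\right)^{2} = \left(-1\right)^{2} = 1$)
$L = 6$ ($L = 0 \sqrt{-3 + 6} + 6 = 0 \sqrt{3} + 6 = 0 + 6 = 6$)
$L K = 6 \cdot 1 = 6$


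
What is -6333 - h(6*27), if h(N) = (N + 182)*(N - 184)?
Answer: 1235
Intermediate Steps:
h(N) = (-184 + N)*(182 + N) (h(N) = (182 + N)*(-184 + N) = (-184 + N)*(182 + N))
-6333 - h(6*27) = -6333 - (-33488 + (6*27)² - 12*27) = -6333 - (-33488 + 162² - 2*162) = -6333 - (-33488 + 26244 - 324) = -6333 - 1*(-7568) = -6333 + 7568 = 1235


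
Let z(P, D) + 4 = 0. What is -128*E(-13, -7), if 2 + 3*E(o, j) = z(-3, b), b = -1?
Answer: 256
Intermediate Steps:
z(P, D) = -4 (z(P, D) = -4 + 0 = -4)
E(o, j) = -2 (E(o, j) = -2/3 + (1/3)*(-4) = -2/3 - 4/3 = -2)
-128*E(-13, -7) = -128*(-2) = 256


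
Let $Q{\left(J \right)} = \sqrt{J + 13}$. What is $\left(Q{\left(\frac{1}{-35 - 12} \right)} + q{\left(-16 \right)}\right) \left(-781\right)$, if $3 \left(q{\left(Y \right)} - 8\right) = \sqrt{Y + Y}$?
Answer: $-6248 - \frac{781 \sqrt{28670}}{47} - \frac{3124 i \sqrt{2}}{3} \approx -9061.6 - 1472.7 i$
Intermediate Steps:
$q{\left(Y \right)} = 8 + \frac{\sqrt{2} \sqrt{Y}}{3}$ ($q{\left(Y \right)} = 8 + \frac{\sqrt{Y + Y}}{3} = 8 + \frac{\sqrt{2 Y}}{3} = 8 + \frac{\sqrt{2} \sqrt{Y}}{3}$)
$Q{\left(J \right)} = \sqrt{13 + J}$
$\left(Q{\left(\frac{1}{-35 - 12} \right)} + q{\left(-16 \right)}\right) \left(-781\right) = \left(\sqrt{13 + \frac{1}{-35 - 12}} + \left(8 + \frac{\sqrt{2} \sqrt{-16}}{3}\right)\right) \left(-781\right) = \left(\sqrt{13 + \frac{1}{-47}} + \left(8 + \frac{\sqrt{2} \cdot 4 i}{3}\right)\right) \left(-781\right) = \left(\sqrt{13 - \frac{1}{47}} + \left(8 + \frac{4 i \sqrt{2}}{3}\right)\right) \left(-781\right) = \left(\sqrt{\frac{610}{47}} + \left(8 + \frac{4 i \sqrt{2}}{3}\right)\right) \left(-781\right) = \left(\frac{\sqrt{28670}}{47} + \left(8 + \frac{4 i \sqrt{2}}{3}\right)\right) \left(-781\right) = \left(8 + \frac{\sqrt{28670}}{47} + \frac{4 i \sqrt{2}}{3}\right) \left(-781\right) = -6248 - \frac{781 \sqrt{28670}}{47} - \frac{3124 i \sqrt{2}}{3}$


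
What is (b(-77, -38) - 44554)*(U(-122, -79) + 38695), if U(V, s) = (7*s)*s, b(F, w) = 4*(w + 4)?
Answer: -3681651580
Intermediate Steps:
b(F, w) = 16 + 4*w (b(F, w) = 4*(4 + w) = 16 + 4*w)
U(V, s) = 7*s²
(b(-77, -38) - 44554)*(U(-122, -79) + 38695) = ((16 + 4*(-38)) - 44554)*(7*(-79)² + 38695) = ((16 - 152) - 44554)*(7*6241 + 38695) = (-136 - 44554)*(43687 + 38695) = -44690*82382 = -3681651580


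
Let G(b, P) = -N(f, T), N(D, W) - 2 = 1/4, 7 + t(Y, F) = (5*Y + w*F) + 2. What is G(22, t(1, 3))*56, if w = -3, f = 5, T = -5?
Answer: -126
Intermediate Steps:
t(Y, F) = -5 - 3*F + 5*Y (t(Y, F) = -7 + ((5*Y - 3*F) + 2) = -7 + ((-3*F + 5*Y) + 2) = -7 + (2 - 3*F + 5*Y) = -5 - 3*F + 5*Y)
N(D, W) = 9/4 (N(D, W) = 2 + 1/4 = 2 + ¼ = 9/4)
G(b, P) = -9/4 (G(b, P) = -1*9/4 = -9/4)
G(22, t(1, 3))*56 = -9/4*56 = -126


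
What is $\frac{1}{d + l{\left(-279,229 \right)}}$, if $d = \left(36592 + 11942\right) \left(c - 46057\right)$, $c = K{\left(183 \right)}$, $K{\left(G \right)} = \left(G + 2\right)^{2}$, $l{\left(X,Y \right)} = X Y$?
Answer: $- \frac{1}{574318179} \approx -1.7412 \cdot 10^{-9}$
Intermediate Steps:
$K{\left(G \right)} = \left(2 + G\right)^{2}$
$c = 34225$ ($c = \left(2 + 183\right)^{2} = 185^{2} = 34225$)
$d = -574254288$ ($d = \left(36592 + 11942\right) \left(34225 - 46057\right) = 48534 \left(-11832\right) = -574254288$)
$\frac{1}{d + l{\left(-279,229 \right)}} = \frac{1}{-574254288 - 63891} = \frac{1}{-574318179} = - \frac{1}{574318179}$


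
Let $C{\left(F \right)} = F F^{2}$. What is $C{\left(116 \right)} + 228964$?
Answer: $1789860$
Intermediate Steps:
$C{\left(F \right)} = F^{3}$
$C{\left(116 \right)} + 228964 = 116^{3} + 228964 = 1560896 + 228964 = 1789860$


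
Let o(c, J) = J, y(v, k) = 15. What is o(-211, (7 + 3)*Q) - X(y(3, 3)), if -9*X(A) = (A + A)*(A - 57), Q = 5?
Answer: -90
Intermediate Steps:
X(A) = -2*A*(-57 + A)/9 (X(A) = -(A + A)*(A - 57)/9 = -2*A*(-57 + A)/9)
o(-211, (7 + 3)*Q) - X(y(3, 3)) = (7 + 3)*5 - 2*15*(57 - 1*15)/9 = 10*5 - 2*15*(57 - 15)/9 = 50 - 2*15*42/9 = 50 - 1*140 = 50 - 140 = -90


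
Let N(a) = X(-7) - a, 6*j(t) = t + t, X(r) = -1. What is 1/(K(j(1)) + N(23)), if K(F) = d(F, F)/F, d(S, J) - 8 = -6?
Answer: -1/18 ≈ -0.055556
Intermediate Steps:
j(t) = t/3 (j(t) = (t + t)/6 = (2*t)/6 = t/3)
N(a) = -1 - a
d(S, J) = 2 (d(S, J) = 8 - 6 = 2)
K(F) = 2/F
1/(K(j(1)) + N(23)) = 1/(2/(((1/3)*1)) + (-1 - 1*23)) = 1/(2/(1/3) + (-1 - 23)) = 1/(2*3 - 24) = 1/(6 - 24) = 1/(-18) = -1/18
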